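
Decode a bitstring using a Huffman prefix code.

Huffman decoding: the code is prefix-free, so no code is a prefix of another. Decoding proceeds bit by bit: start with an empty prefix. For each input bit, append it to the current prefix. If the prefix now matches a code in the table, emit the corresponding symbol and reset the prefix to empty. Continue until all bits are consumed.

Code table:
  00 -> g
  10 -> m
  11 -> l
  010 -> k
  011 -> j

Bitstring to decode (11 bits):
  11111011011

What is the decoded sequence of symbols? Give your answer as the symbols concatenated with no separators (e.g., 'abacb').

Bit 0: prefix='1' (no match yet)
Bit 1: prefix='11' -> emit 'l', reset
Bit 2: prefix='1' (no match yet)
Bit 3: prefix='11' -> emit 'l', reset
Bit 4: prefix='1' (no match yet)
Bit 5: prefix='10' -> emit 'm', reset
Bit 6: prefix='1' (no match yet)
Bit 7: prefix='11' -> emit 'l', reset
Bit 8: prefix='0' (no match yet)
Bit 9: prefix='01' (no match yet)
Bit 10: prefix='011' -> emit 'j', reset

Answer: llmlj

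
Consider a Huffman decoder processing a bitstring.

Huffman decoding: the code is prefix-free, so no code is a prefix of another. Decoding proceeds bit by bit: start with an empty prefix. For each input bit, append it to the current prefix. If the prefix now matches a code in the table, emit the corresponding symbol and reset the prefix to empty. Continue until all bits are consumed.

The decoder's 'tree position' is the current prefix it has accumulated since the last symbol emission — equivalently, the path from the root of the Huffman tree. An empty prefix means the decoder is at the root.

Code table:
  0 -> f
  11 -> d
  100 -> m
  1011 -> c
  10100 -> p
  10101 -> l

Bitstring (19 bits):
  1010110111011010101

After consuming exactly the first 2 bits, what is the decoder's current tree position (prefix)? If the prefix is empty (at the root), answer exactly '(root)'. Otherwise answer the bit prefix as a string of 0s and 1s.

Answer: 10

Derivation:
Bit 0: prefix='1' (no match yet)
Bit 1: prefix='10' (no match yet)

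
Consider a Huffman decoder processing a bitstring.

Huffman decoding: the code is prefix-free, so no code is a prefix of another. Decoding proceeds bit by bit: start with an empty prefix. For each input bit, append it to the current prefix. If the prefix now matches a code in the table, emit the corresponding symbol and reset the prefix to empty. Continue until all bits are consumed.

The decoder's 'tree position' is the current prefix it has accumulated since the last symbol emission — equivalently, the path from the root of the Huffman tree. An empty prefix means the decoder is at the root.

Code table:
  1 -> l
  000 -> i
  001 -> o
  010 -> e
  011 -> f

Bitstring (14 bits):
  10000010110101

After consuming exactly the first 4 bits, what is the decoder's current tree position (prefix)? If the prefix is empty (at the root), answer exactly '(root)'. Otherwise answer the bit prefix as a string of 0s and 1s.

Bit 0: prefix='1' -> emit 'l', reset
Bit 1: prefix='0' (no match yet)
Bit 2: prefix='00' (no match yet)
Bit 3: prefix='000' -> emit 'i', reset

Answer: (root)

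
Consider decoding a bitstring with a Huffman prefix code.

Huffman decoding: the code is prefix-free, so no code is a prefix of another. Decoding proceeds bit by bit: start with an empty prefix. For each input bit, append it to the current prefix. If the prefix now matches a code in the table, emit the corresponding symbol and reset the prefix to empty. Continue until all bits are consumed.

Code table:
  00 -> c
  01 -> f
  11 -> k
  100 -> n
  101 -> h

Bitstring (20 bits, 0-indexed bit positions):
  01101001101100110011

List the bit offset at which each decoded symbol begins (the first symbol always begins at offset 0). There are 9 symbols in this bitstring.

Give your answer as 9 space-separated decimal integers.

Answer: 0 2 5 7 9 11 14 16 18

Derivation:
Bit 0: prefix='0' (no match yet)
Bit 1: prefix='01' -> emit 'f', reset
Bit 2: prefix='1' (no match yet)
Bit 3: prefix='10' (no match yet)
Bit 4: prefix='101' -> emit 'h', reset
Bit 5: prefix='0' (no match yet)
Bit 6: prefix='00' -> emit 'c', reset
Bit 7: prefix='1' (no match yet)
Bit 8: prefix='11' -> emit 'k', reset
Bit 9: prefix='0' (no match yet)
Bit 10: prefix='01' -> emit 'f', reset
Bit 11: prefix='1' (no match yet)
Bit 12: prefix='10' (no match yet)
Bit 13: prefix='100' -> emit 'n', reset
Bit 14: prefix='1' (no match yet)
Bit 15: prefix='11' -> emit 'k', reset
Bit 16: prefix='0' (no match yet)
Bit 17: prefix='00' -> emit 'c', reset
Bit 18: prefix='1' (no match yet)
Bit 19: prefix='11' -> emit 'k', reset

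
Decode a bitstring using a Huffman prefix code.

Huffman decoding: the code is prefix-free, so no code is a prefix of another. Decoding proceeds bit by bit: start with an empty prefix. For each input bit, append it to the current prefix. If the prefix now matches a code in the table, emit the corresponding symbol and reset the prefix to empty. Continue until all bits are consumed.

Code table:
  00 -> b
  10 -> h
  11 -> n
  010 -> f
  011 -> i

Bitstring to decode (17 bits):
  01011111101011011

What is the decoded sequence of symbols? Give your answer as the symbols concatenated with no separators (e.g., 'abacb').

Bit 0: prefix='0' (no match yet)
Bit 1: prefix='01' (no match yet)
Bit 2: prefix='010' -> emit 'f', reset
Bit 3: prefix='1' (no match yet)
Bit 4: prefix='11' -> emit 'n', reset
Bit 5: prefix='1' (no match yet)
Bit 6: prefix='11' -> emit 'n', reset
Bit 7: prefix='1' (no match yet)
Bit 8: prefix='11' -> emit 'n', reset
Bit 9: prefix='0' (no match yet)
Bit 10: prefix='01' (no match yet)
Bit 11: prefix='010' -> emit 'f', reset
Bit 12: prefix='1' (no match yet)
Bit 13: prefix='11' -> emit 'n', reset
Bit 14: prefix='0' (no match yet)
Bit 15: prefix='01' (no match yet)
Bit 16: prefix='011' -> emit 'i', reset

Answer: fnnnfni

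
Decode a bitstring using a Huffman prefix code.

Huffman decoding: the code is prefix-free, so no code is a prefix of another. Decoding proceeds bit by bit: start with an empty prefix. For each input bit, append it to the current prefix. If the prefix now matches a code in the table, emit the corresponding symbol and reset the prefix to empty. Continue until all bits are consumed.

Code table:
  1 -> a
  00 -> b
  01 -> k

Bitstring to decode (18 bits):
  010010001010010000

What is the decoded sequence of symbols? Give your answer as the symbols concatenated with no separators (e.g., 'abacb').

Answer: kbabkkbabb

Derivation:
Bit 0: prefix='0' (no match yet)
Bit 1: prefix='01' -> emit 'k', reset
Bit 2: prefix='0' (no match yet)
Bit 3: prefix='00' -> emit 'b', reset
Bit 4: prefix='1' -> emit 'a', reset
Bit 5: prefix='0' (no match yet)
Bit 6: prefix='00' -> emit 'b', reset
Bit 7: prefix='0' (no match yet)
Bit 8: prefix='01' -> emit 'k', reset
Bit 9: prefix='0' (no match yet)
Bit 10: prefix='01' -> emit 'k', reset
Bit 11: prefix='0' (no match yet)
Bit 12: prefix='00' -> emit 'b', reset
Bit 13: prefix='1' -> emit 'a', reset
Bit 14: prefix='0' (no match yet)
Bit 15: prefix='00' -> emit 'b', reset
Bit 16: prefix='0' (no match yet)
Bit 17: prefix='00' -> emit 'b', reset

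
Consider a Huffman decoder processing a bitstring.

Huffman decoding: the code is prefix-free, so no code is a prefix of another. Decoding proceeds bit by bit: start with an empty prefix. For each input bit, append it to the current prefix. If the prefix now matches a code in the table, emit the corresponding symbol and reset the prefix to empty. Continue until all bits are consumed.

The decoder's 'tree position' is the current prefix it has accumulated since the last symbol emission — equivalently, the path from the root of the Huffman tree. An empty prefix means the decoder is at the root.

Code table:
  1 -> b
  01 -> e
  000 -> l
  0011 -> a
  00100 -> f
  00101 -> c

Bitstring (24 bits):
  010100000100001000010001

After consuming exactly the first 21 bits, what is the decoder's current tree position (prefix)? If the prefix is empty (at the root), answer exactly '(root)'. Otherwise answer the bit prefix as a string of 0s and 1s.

Answer: 0010

Derivation:
Bit 0: prefix='0' (no match yet)
Bit 1: prefix='01' -> emit 'e', reset
Bit 2: prefix='0' (no match yet)
Bit 3: prefix='01' -> emit 'e', reset
Bit 4: prefix='0' (no match yet)
Bit 5: prefix='00' (no match yet)
Bit 6: prefix='000' -> emit 'l', reset
Bit 7: prefix='0' (no match yet)
Bit 8: prefix='00' (no match yet)
Bit 9: prefix='001' (no match yet)
Bit 10: prefix='0010' (no match yet)
Bit 11: prefix='00100' -> emit 'f', reset
Bit 12: prefix='0' (no match yet)
Bit 13: prefix='00' (no match yet)
Bit 14: prefix='001' (no match yet)
Bit 15: prefix='0010' (no match yet)
Bit 16: prefix='00100' -> emit 'f', reset
Bit 17: prefix='0' (no match yet)
Bit 18: prefix='00' (no match yet)
Bit 19: prefix='001' (no match yet)
Bit 20: prefix='0010' (no match yet)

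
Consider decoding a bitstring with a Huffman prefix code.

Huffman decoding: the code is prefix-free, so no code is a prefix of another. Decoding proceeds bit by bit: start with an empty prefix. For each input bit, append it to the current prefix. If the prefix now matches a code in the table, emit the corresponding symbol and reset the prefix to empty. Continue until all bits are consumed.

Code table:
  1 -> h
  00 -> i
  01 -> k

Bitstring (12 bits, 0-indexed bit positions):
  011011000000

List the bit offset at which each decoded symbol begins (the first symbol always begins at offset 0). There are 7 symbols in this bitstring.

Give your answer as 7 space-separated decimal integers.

Answer: 0 2 3 5 6 8 10

Derivation:
Bit 0: prefix='0' (no match yet)
Bit 1: prefix='01' -> emit 'k', reset
Bit 2: prefix='1' -> emit 'h', reset
Bit 3: prefix='0' (no match yet)
Bit 4: prefix='01' -> emit 'k', reset
Bit 5: prefix='1' -> emit 'h', reset
Bit 6: prefix='0' (no match yet)
Bit 7: prefix='00' -> emit 'i', reset
Bit 8: prefix='0' (no match yet)
Bit 9: prefix='00' -> emit 'i', reset
Bit 10: prefix='0' (no match yet)
Bit 11: prefix='00' -> emit 'i', reset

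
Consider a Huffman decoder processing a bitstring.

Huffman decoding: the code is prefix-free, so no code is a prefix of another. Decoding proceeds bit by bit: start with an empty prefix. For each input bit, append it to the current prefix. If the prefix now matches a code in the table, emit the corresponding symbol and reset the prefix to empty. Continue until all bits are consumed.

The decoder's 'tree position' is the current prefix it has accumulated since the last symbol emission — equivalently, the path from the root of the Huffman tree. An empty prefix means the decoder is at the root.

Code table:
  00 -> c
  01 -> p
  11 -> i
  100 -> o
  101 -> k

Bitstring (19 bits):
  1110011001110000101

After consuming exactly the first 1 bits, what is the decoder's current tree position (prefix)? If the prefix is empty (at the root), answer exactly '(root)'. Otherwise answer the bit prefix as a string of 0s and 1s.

Bit 0: prefix='1' (no match yet)

Answer: 1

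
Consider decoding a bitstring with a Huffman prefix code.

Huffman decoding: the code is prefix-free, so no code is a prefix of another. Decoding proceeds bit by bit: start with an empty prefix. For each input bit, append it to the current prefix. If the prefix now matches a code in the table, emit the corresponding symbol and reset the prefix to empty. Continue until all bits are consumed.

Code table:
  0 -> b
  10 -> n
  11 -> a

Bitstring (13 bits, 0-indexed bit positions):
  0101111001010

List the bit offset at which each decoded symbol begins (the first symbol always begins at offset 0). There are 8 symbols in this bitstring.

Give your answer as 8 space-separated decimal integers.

Bit 0: prefix='0' -> emit 'b', reset
Bit 1: prefix='1' (no match yet)
Bit 2: prefix='10' -> emit 'n', reset
Bit 3: prefix='1' (no match yet)
Bit 4: prefix='11' -> emit 'a', reset
Bit 5: prefix='1' (no match yet)
Bit 6: prefix='11' -> emit 'a', reset
Bit 7: prefix='0' -> emit 'b', reset
Bit 8: prefix='0' -> emit 'b', reset
Bit 9: prefix='1' (no match yet)
Bit 10: prefix='10' -> emit 'n', reset
Bit 11: prefix='1' (no match yet)
Bit 12: prefix='10' -> emit 'n', reset

Answer: 0 1 3 5 7 8 9 11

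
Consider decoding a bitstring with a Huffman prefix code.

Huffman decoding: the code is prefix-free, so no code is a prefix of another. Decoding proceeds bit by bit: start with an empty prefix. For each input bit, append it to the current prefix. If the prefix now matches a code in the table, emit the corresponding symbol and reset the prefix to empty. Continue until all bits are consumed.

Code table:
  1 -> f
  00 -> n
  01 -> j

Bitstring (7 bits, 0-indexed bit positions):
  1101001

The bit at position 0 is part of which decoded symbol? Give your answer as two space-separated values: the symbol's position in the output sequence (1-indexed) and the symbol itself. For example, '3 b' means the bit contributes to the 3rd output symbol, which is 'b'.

Answer: 1 f

Derivation:
Bit 0: prefix='1' -> emit 'f', reset
Bit 1: prefix='1' -> emit 'f', reset
Bit 2: prefix='0' (no match yet)
Bit 3: prefix='01' -> emit 'j', reset
Bit 4: prefix='0' (no match yet)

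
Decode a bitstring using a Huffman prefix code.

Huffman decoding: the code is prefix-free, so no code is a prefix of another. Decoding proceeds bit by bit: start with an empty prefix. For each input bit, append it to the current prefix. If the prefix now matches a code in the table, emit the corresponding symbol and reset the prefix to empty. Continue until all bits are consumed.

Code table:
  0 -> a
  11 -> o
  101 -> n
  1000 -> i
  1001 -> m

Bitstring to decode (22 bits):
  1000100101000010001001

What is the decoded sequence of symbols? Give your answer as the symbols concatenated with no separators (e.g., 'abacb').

Bit 0: prefix='1' (no match yet)
Bit 1: prefix='10' (no match yet)
Bit 2: prefix='100' (no match yet)
Bit 3: prefix='1000' -> emit 'i', reset
Bit 4: prefix='1' (no match yet)
Bit 5: prefix='10' (no match yet)
Bit 6: prefix='100' (no match yet)
Bit 7: prefix='1001' -> emit 'm', reset
Bit 8: prefix='0' -> emit 'a', reset
Bit 9: prefix='1' (no match yet)
Bit 10: prefix='10' (no match yet)
Bit 11: prefix='100' (no match yet)
Bit 12: prefix='1000' -> emit 'i', reset
Bit 13: prefix='0' -> emit 'a', reset
Bit 14: prefix='1' (no match yet)
Bit 15: prefix='10' (no match yet)
Bit 16: prefix='100' (no match yet)
Bit 17: prefix='1000' -> emit 'i', reset
Bit 18: prefix='1' (no match yet)
Bit 19: prefix='10' (no match yet)
Bit 20: prefix='100' (no match yet)
Bit 21: prefix='1001' -> emit 'm', reset

Answer: imaiaim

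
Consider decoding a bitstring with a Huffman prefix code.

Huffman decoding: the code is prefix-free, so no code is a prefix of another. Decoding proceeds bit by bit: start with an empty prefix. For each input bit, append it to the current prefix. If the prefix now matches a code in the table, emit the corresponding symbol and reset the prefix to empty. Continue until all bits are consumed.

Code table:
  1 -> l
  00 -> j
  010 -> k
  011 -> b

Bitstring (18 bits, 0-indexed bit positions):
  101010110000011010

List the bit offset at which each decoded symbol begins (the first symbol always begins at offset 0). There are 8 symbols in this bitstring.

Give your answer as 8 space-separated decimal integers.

Bit 0: prefix='1' -> emit 'l', reset
Bit 1: prefix='0' (no match yet)
Bit 2: prefix='01' (no match yet)
Bit 3: prefix='010' -> emit 'k', reset
Bit 4: prefix='1' -> emit 'l', reset
Bit 5: prefix='0' (no match yet)
Bit 6: prefix='01' (no match yet)
Bit 7: prefix='011' -> emit 'b', reset
Bit 8: prefix='0' (no match yet)
Bit 9: prefix='00' -> emit 'j', reset
Bit 10: prefix='0' (no match yet)
Bit 11: prefix='00' -> emit 'j', reset
Bit 12: prefix='0' (no match yet)
Bit 13: prefix='01' (no match yet)
Bit 14: prefix='011' -> emit 'b', reset
Bit 15: prefix='0' (no match yet)
Bit 16: prefix='01' (no match yet)
Bit 17: prefix='010' -> emit 'k', reset

Answer: 0 1 4 5 8 10 12 15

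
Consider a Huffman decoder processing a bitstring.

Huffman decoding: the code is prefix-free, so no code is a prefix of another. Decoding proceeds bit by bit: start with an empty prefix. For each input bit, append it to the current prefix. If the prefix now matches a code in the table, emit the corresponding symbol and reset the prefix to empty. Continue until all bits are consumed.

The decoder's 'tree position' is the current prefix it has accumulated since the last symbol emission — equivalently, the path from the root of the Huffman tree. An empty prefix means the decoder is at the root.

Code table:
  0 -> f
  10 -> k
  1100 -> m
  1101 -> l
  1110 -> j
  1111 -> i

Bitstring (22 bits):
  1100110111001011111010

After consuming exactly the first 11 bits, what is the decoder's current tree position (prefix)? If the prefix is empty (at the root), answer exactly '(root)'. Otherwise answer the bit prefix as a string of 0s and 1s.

Answer: 110

Derivation:
Bit 0: prefix='1' (no match yet)
Bit 1: prefix='11' (no match yet)
Bit 2: prefix='110' (no match yet)
Bit 3: prefix='1100' -> emit 'm', reset
Bit 4: prefix='1' (no match yet)
Bit 5: prefix='11' (no match yet)
Bit 6: prefix='110' (no match yet)
Bit 7: prefix='1101' -> emit 'l', reset
Bit 8: prefix='1' (no match yet)
Bit 9: prefix='11' (no match yet)
Bit 10: prefix='110' (no match yet)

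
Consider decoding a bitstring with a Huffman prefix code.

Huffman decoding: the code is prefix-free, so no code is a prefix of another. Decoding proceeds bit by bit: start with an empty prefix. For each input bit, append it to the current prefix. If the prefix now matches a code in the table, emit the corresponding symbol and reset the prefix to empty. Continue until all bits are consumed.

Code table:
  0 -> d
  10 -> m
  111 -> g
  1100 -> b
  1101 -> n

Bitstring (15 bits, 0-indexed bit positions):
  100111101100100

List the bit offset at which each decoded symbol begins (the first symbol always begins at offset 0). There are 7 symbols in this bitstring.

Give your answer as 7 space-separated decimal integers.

Bit 0: prefix='1' (no match yet)
Bit 1: prefix='10' -> emit 'm', reset
Bit 2: prefix='0' -> emit 'd', reset
Bit 3: prefix='1' (no match yet)
Bit 4: prefix='11' (no match yet)
Bit 5: prefix='111' -> emit 'g', reset
Bit 6: prefix='1' (no match yet)
Bit 7: prefix='10' -> emit 'm', reset
Bit 8: prefix='1' (no match yet)
Bit 9: prefix='11' (no match yet)
Bit 10: prefix='110' (no match yet)
Bit 11: prefix='1100' -> emit 'b', reset
Bit 12: prefix='1' (no match yet)
Bit 13: prefix='10' -> emit 'm', reset
Bit 14: prefix='0' -> emit 'd', reset

Answer: 0 2 3 6 8 12 14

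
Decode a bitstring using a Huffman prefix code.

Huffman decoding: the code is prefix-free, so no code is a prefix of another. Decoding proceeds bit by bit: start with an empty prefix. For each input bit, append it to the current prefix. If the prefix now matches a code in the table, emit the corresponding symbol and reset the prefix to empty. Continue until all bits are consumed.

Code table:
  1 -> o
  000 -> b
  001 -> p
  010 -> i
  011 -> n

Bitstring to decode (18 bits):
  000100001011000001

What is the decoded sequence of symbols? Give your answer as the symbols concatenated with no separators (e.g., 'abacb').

Answer: bobioobp

Derivation:
Bit 0: prefix='0' (no match yet)
Bit 1: prefix='00' (no match yet)
Bit 2: prefix='000' -> emit 'b', reset
Bit 3: prefix='1' -> emit 'o', reset
Bit 4: prefix='0' (no match yet)
Bit 5: prefix='00' (no match yet)
Bit 6: prefix='000' -> emit 'b', reset
Bit 7: prefix='0' (no match yet)
Bit 8: prefix='01' (no match yet)
Bit 9: prefix='010' -> emit 'i', reset
Bit 10: prefix='1' -> emit 'o', reset
Bit 11: prefix='1' -> emit 'o', reset
Bit 12: prefix='0' (no match yet)
Bit 13: prefix='00' (no match yet)
Bit 14: prefix='000' -> emit 'b', reset
Bit 15: prefix='0' (no match yet)
Bit 16: prefix='00' (no match yet)
Bit 17: prefix='001' -> emit 'p', reset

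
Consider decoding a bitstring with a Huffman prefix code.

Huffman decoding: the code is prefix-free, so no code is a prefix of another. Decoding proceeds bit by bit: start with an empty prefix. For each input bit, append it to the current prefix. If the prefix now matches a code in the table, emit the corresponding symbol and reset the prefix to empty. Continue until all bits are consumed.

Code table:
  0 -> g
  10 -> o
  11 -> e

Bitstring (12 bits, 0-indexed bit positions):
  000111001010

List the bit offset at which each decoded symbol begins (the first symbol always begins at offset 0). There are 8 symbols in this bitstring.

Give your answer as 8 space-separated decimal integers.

Answer: 0 1 2 3 5 7 8 10

Derivation:
Bit 0: prefix='0' -> emit 'g', reset
Bit 1: prefix='0' -> emit 'g', reset
Bit 2: prefix='0' -> emit 'g', reset
Bit 3: prefix='1' (no match yet)
Bit 4: prefix='11' -> emit 'e', reset
Bit 5: prefix='1' (no match yet)
Bit 6: prefix='10' -> emit 'o', reset
Bit 7: prefix='0' -> emit 'g', reset
Bit 8: prefix='1' (no match yet)
Bit 9: prefix='10' -> emit 'o', reset
Bit 10: prefix='1' (no match yet)
Bit 11: prefix='10' -> emit 'o', reset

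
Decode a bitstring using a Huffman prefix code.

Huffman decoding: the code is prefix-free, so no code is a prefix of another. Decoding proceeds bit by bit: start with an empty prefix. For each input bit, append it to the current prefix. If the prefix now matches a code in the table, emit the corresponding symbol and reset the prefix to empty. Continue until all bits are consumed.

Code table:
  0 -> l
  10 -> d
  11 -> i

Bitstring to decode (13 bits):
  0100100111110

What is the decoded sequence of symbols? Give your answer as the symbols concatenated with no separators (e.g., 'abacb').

Answer: ldldliid

Derivation:
Bit 0: prefix='0' -> emit 'l', reset
Bit 1: prefix='1' (no match yet)
Bit 2: prefix='10' -> emit 'd', reset
Bit 3: prefix='0' -> emit 'l', reset
Bit 4: prefix='1' (no match yet)
Bit 5: prefix='10' -> emit 'd', reset
Bit 6: prefix='0' -> emit 'l', reset
Bit 7: prefix='1' (no match yet)
Bit 8: prefix='11' -> emit 'i', reset
Bit 9: prefix='1' (no match yet)
Bit 10: prefix='11' -> emit 'i', reset
Bit 11: prefix='1' (no match yet)
Bit 12: prefix='10' -> emit 'd', reset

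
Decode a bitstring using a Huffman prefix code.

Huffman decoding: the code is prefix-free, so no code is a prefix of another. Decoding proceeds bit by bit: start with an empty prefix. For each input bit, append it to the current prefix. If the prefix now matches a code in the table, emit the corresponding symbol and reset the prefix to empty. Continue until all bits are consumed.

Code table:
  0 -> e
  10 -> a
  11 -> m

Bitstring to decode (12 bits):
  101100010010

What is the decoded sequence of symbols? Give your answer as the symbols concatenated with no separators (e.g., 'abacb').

Bit 0: prefix='1' (no match yet)
Bit 1: prefix='10' -> emit 'a', reset
Bit 2: prefix='1' (no match yet)
Bit 3: prefix='11' -> emit 'm', reset
Bit 4: prefix='0' -> emit 'e', reset
Bit 5: prefix='0' -> emit 'e', reset
Bit 6: prefix='0' -> emit 'e', reset
Bit 7: prefix='1' (no match yet)
Bit 8: prefix='10' -> emit 'a', reset
Bit 9: prefix='0' -> emit 'e', reset
Bit 10: prefix='1' (no match yet)
Bit 11: prefix='10' -> emit 'a', reset

Answer: ameeeaea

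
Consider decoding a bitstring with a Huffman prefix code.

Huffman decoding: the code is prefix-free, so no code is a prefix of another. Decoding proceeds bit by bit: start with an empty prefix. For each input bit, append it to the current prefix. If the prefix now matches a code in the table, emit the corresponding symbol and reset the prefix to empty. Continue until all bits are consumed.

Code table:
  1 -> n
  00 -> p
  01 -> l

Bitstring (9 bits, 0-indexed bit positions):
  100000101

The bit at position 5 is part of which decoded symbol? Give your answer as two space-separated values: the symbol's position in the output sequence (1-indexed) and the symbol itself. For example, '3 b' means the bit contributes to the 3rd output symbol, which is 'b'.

Answer: 4 l

Derivation:
Bit 0: prefix='1' -> emit 'n', reset
Bit 1: prefix='0' (no match yet)
Bit 2: prefix='00' -> emit 'p', reset
Bit 3: prefix='0' (no match yet)
Bit 4: prefix='00' -> emit 'p', reset
Bit 5: prefix='0' (no match yet)
Bit 6: prefix='01' -> emit 'l', reset
Bit 7: prefix='0' (no match yet)
Bit 8: prefix='01' -> emit 'l', reset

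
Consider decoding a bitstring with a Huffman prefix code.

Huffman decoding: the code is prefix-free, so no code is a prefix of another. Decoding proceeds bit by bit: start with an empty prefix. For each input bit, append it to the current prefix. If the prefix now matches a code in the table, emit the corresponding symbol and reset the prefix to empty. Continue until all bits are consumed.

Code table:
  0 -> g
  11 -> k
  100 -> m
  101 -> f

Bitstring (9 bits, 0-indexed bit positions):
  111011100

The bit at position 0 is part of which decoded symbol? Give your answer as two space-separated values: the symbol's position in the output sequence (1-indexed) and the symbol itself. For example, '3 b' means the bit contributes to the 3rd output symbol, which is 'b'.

Bit 0: prefix='1' (no match yet)
Bit 1: prefix='11' -> emit 'k', reset
Bit 2: prefix='1' (no match yet)
Bit 3: prefix='10' (no match yet)
Bit 4: prefix='101' -> emit 'f', reset

Answer: 1 k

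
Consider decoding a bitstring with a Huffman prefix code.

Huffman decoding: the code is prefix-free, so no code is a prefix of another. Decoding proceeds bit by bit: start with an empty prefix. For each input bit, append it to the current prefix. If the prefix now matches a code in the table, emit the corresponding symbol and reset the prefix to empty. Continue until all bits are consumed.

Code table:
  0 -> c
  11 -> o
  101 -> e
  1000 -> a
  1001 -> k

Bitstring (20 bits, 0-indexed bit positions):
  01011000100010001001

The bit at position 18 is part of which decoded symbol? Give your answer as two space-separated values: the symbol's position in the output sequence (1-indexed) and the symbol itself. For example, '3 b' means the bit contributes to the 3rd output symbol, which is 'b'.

Answer: 6 k

Derivation:
Bit 0: prefix='0' -> emit 'c', reset
Bit 1: prefix='1' (no match yet)
Bit 2: prefix='10' (no match yet)
Bit 3: prefix='101' -> emit 'e', reset
Bit 4: prefix='1' (no match yet)
Bit 5: prefix='10' (no match yet)
Bit 6: prefix='100' (no match yet)
Bit 7: prefix='1000' -> emit 'a', reset
Bit 8: prefix='1' (no match yet)
Bit 9: prefix='10' (no match yet)
Bit 10: prefix='100' (no match yet)
Bit 11: prefix='1000' -> emit 'a', reset
Bit 12: prefix='1' (no match yet)
Bit 13: prefix='10' (no match yet)
Bit 14: prefix='100' (no match yet)
Bit 15: prefix='1000' -> emit 'a', reset
Bit 16: prefix='1' (no match yet)
Bit 17: prefix='10' (no match yet)
Bit 18: prefix='100' (no match yet)
Bit 19: prefix='1001' -> emit 'k', reset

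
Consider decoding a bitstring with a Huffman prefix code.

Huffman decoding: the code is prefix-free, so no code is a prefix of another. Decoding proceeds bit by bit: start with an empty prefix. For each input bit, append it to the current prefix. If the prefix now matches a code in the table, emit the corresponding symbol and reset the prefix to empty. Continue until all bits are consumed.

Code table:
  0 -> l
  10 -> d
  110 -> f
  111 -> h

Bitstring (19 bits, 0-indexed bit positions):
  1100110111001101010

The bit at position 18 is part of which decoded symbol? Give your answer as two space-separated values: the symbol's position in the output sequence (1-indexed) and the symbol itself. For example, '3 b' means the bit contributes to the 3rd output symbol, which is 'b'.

Bit 0: prefix='1' (no match yet)
Bit 1: prefix='11' (no match yet)
Bit 2: prefix='110' -> emit 'f', reset
Bit 3: prefix='0' -> emit 'l', reset
Bit 4: prefix='1' (no match yet)
Bit 5: prefix='11' (no match yet)
Bit 6: prefix='110' -> emit 'f', reset
Bit 7: prefix='1' (no match yet)
Bit 8: prefix='11' (no match yet)
Bit 9: prefix='111' -> emit 'h', reset
Bit 10: prefix='0' -> emit 'l', reset
Bit 11: prefix='0' -> emit 'l', reset
Bit 12: prefix='1' (no match yet)
Bit 13: prefix='11' (no match yet)
Bit 14: prefix='110' -> emit 'f', reset
Bit 15: prefix='1' (no match yet)
Bit 16: prefix='10' -> emit 'd', reset
Bit 17: prefix='1' (no match yet)
Bit 18: prefix='10' -> emit 'd', reset

Answer: 9 d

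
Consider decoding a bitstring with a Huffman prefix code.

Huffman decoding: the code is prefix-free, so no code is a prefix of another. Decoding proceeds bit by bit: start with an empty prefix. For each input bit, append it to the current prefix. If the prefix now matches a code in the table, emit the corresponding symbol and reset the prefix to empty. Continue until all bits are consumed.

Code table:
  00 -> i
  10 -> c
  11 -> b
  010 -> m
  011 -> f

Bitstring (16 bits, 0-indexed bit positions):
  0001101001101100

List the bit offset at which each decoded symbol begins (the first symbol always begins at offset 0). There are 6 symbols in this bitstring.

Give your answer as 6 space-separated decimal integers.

Answer: 0 2 5 8 11 14

Derivation:
Bit 0: prefix='0' (no match yet)
Bit 1: prefix='00' -> emit 'i', reset
Bit 2: prefix='0' (no match yet)
Bit 3: prefix='01' (no match yet)
Bit 4: prefix='011' -> emit 'f', reset
Bit 5: prefix='0' (no match yet)
Bit 6: prefix='01' (no match yet)
Bit 7: prefix='010' -> emit 'm', reset
Bit 8: prefix='0' (no match yet)
Bit 9: prefix='01' (no match yet)
Bit 10: prefix='011' -> emit 'f', reset
Bit 11: prefix='0' (no match yet)
Bit 12: prefix='01' (no match yet)
Bit 13: prefix='011' -> emit 'f', reset
Bit 14: prefix='0' (no match yet)
Bit 15: prefix='00' -> emit 'i', reset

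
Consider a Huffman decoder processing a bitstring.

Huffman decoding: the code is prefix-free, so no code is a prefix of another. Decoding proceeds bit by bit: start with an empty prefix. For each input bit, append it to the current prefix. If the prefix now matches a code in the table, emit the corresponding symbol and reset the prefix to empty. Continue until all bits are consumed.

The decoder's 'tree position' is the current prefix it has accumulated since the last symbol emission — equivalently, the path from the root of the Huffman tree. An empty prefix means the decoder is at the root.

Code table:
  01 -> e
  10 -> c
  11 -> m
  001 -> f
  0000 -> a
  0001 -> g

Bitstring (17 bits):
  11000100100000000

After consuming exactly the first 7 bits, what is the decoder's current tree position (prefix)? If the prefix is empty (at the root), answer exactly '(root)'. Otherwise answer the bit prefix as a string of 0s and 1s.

Answer: 0

Derivation:
Bit 0: prefix='1' (no match yet)
Bit 1: prefix='11' -> emit 'm', reset
Bit 2: prefix='0' (no match yet)
Bit 3: prefix='00' (no match yet)
Bit 4: prefix='000' (no match yet)
Bit 5: prefix='0001' -> emit 'g', reset
Bit 6: prefix='0' (no match yet)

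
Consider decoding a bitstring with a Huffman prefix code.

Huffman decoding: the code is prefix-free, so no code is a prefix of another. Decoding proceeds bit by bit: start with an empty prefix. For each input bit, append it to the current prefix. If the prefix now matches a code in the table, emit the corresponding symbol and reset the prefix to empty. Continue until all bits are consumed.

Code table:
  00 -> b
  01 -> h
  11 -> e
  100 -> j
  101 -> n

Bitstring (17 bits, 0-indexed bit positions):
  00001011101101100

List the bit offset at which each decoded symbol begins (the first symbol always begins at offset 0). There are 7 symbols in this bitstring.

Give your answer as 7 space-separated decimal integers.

Answer: 0 2 4 7 9 11 14

Derivation:
Bit 0: prefix='0' (no match yet)
Bit 1: prefix='00' -> emit 'b', reset
Bit 2: prefix='0' (no match yet)
Bit 3: prefix='00' -> emit 'b', reset
Bit 4: prefix='1' (no match yet)
Bit 5: prefix='10' (no match yet)
Bit 6: prefix='101' -> emit 'n', reset
Bit 7: prefix='1' (no match yet)
Bit 8: prefix='11' -> emit 'e', reset
Bit 9: prefix='0' (no match yet)
Bit 10: prefix='01' -> emit 'h', reset
Bit 11: prefix='1' (no match yet)
Bit 12: prefix='10' (no match yet)
Bit 13: prefix='101' -> emit 'n', reset
Bit 14: prefix='1' (no match yet)
Bit 15: prefix='10' (no match yet)
Bit 16: prefix='100' -> emit 'j', reset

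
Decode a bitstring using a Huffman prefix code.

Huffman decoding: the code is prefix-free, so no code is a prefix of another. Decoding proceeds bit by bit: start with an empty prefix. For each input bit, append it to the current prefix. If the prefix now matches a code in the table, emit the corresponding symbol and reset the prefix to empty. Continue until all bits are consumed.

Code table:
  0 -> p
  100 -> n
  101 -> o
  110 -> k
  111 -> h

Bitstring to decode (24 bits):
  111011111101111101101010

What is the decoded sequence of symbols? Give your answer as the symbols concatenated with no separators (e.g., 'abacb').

Answer: hphhphkkop

Derivation:
Bit 0: prefix='1' (no match yet)
Bit 1: prefix='11' (no match yet)
Bit 2: prefix='111' -> emit 'h', reset
Bit 3: prefix='0' -> emit 'p', reset
Bit 4: prefix='1' (no match yet)
Bit 5: prefix='11' (no match yet)
Bit 6: prefix='111' -> emit 'h', reset
Bit 7: prefix='1' (no match yet)
Bit 8: prefix='11' (no match yet)
Bit 9: prefix='111' -> emit 'h', reset
Bit 10: prefix='0' -> emit 'p', reset
Bit 11: prefix='1' (no match yet)
Bit 12: prefix='11' (no match yet)
Bit 13: prefix='111' -> emit 'h', reset
Bit 14: prefix='1' (no match yet)
Bit 15: prefix='11' (no match yet)
Bit 16: prefix='110' -> emit 'k', reset
Bit 17: prefix='1' (no match yet)
Bit 18: prefix='11' (no match yet)
Bit 19: prefix='110' -> emit 'k', reset
Bit 20: prefix='1' (no match yet)
Bit 21: prefix='10' (no match yet)
Bit 22: prefix='101' -> emit 'o', reset
Bit 23: prefix='0' -> emit 'p', reset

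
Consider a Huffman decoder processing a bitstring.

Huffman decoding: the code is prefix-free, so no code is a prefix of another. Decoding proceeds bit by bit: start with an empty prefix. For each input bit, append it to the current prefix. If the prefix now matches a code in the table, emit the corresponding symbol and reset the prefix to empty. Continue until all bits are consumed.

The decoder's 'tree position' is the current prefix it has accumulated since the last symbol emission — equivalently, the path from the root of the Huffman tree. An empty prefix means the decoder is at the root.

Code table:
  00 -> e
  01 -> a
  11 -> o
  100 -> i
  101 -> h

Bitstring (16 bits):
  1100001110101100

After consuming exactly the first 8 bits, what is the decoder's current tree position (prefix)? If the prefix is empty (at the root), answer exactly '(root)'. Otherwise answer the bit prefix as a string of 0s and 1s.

Bit 0: prefix='1' (no match yet)
Bit 1: prefix='11' -> emit 'o', reset
Bit 2: prefix='0' (no match yet)
Bit 3: prefix='00' -> emit 'e', reset
Bit 4: prefix='0' (no match yet)
Bit 5: prefix='00' -> emit 'e', reset
Bit 6: prefix='1' (no match yet)
Bit 7: prefix='11' -> emit 'o', reset

Answer: (root)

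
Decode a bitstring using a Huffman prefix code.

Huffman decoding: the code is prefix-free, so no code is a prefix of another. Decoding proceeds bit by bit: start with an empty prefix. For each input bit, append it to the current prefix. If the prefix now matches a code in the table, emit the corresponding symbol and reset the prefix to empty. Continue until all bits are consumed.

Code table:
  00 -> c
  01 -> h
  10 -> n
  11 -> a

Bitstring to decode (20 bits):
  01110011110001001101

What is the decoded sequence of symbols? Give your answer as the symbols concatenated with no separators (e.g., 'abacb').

Answer: hacaachcah

Derivation:
Bit 0: prefix='0' (no match yet)
Bit 1: prefix='01' -> emit 'h', reset
Bit 2: prefix='1' (no match yet)
Bit 3: prefix='11' -> emit 'a', reset
Bit 4: prefix='0' (no match yet)
Bit 5: prefix='00' -> emit 'c', reset
Bit 6: prefix='1' (no match yet)
Bit 7: prefix='11' -> emit 'a', reset
Bit 8: prefix='1' (no match yet)
Bit 9: prefix='11' -> emit 'a', reset
Bit 10: prefix='0' (no match yet)
Bit 11: prefix='00' -> emit 'c', reset
Bit 12: prefix='0' (no match yet)
Bit 13: prefix='01' -> emit 'h', reset
Bit 14: prefix='0' (no match yet)
Bit 15: prefix='00' -> emit 'c', reset
Bit 16: prefix='1' (no match yet)
Bit 17: prefix='11' -> emit 'a', reset
Bit 18: prefix='0' (no match yet)
Bit 19: prefix='01' -> emit 'h', reset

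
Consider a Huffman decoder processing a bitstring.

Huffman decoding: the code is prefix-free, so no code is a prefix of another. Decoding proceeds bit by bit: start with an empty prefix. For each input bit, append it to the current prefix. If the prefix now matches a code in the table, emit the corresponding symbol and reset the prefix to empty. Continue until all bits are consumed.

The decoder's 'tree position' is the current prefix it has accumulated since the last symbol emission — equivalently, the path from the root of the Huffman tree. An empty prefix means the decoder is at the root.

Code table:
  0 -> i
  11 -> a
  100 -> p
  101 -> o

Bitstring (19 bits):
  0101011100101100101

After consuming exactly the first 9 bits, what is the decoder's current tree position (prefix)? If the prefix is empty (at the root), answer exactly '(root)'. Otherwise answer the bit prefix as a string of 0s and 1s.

Answer: 10

Derivation:
Bit 0: prefix='0' -> emit 'i', reset
Bit 1: prefix='1' (no match yet)
Bit 2: prefix='10' (no match yet)
Bit 3: prefix='101' -> emit 'o', reset
Bit 4: prefix='0' -> emit 'i', reset
Bit 5: prefix='1' (no match yet)
Bit 6: prefix='11' -> emit 'a', reset
Bit 7: prefix='1' (no match yet)
Bit 8: prefix='10' (no match yet)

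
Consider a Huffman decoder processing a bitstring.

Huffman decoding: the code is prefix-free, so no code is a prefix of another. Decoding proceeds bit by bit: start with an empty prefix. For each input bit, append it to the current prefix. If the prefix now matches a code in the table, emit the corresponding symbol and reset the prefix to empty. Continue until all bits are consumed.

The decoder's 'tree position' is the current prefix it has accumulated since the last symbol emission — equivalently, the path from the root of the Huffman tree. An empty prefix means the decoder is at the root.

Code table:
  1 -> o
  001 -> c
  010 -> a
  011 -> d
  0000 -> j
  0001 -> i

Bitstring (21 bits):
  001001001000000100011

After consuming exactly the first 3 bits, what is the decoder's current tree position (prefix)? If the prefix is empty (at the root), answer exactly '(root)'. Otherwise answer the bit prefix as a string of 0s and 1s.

Bit 0: prefix='0' (no match yet)
Bit 1: prefix='00' (no match yet)
Bit 2: prefix='001' -> emit 'c', reset

Answer: (root)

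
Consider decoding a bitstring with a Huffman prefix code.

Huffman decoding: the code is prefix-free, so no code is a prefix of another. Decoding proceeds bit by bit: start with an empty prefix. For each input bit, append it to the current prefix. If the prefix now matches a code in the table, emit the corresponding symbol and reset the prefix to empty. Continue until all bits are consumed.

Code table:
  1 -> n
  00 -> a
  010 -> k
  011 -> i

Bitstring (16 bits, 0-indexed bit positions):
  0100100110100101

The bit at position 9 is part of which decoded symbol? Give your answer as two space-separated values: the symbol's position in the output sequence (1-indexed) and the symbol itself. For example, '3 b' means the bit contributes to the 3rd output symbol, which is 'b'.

Bit 0: prefix='0' (no match yet)
Bit 1: prefix='01' (no match yet)
Bit 2: prefix='010' -> emit 'k', reset
Bit 3: prefix='0' (no match yet)
Bit 4: prefix='01' (no match yet)
Bit 5: prefix='010' -> emit 'k', reset
Bit 6: prefix='0' (no match yet)
Bit 7: prefix='01' (no match yet)
Bit 8: prefix='011' -> emit 'i', reset
Bit 9: prefix='0' (no match yet)
Bit 10: prefix='01' (no match yet)
Bit 11: prefix='010' -> emit 'k', reset
Bit 12: prefix='0' (no match yet)
Bit 13: prefix='01' (no match yet)

Answer: 4 k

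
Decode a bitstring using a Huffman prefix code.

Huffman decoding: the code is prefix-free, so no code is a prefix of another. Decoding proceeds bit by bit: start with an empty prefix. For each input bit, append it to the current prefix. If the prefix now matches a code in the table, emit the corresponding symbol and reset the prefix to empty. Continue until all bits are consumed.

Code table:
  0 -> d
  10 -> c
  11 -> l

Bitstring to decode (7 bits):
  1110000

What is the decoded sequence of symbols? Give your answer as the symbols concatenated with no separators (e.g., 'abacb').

Bit 0: prefix='1' (no match yet)
Bit 1: prefix='11' -> emit 'l', reset
Bit 2: prefix='1' (no match yet)
Bit 3: prefix='10' -> emit 'c', reset
Bit 4: prefix='0' -> emit 'd', reset
Bit 5: prefix='0' -> emit 'd', reset
Bit 6: prefix='0' -> emit 'd', reset

Answer: lcddd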